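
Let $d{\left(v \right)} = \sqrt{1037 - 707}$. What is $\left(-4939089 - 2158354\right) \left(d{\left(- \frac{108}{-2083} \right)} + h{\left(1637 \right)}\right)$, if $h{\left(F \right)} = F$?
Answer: $-11618514191 - 7097443 \sqrt{330} \approx -1.1747 \cdot 10^{10}$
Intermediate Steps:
$d{\left(v \right)} = \sqrt{330}$
$\left(-4939089 - 2158354\right) \left(d{\left(- \frac{108}{-2083} \right)} + h{\left(1637 \right)}\right) = \left(-4939089 - 2158354\right) \left(\sqrt{330} + 1637\right) = - 7097443 \left(1637 + \sqrt{330}\right) = -11618514191 - 7097443 \sqrt{330}$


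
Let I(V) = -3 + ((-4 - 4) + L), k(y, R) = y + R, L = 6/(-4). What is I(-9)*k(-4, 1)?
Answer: 75/2 ≈ 37.500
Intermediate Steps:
L = -3/2 (L = 6*(-1/4) = -3/2 ≈ -1.5000)
k(y, R) = R + y
I(V) = -25/2 (I(V) = -3 + ((-4 - 4) - 3/2) = -3 + (-8 - 3/2) = -3 - 19/2 = -25/2)
I(-9)*k(-4, 1) = -25*(1 - 4)/2 = -25/2*(-3) = 75/2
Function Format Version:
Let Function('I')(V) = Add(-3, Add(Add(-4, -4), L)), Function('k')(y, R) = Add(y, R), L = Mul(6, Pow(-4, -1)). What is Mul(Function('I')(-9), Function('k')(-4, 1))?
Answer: Rational(75, 2) ≈ 37.500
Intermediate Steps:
L = Rational(-3, 2) (L = Mul(6, Rational(-1, 4)) = Rational(-3, 2) ≈ -1.5000)
Function('k')(y, R) = Add(R, y)
Function('I')(V) = Rational(-25, 2) (Function('I')(V) = Add(-3, Add(Add(-4, -4), Rational(-3, 2))) = Add(-3, Add(-8, Rational(-3, 2))) = Add(-3, Rational(-19, 2)) = Rational(-25, 2))
Mul(Function('I')(-9), Function('k')(-4, 1)) = Mul(Rational(-25, 2), Add(1, -4)) = Mul(Rational(-25, 2), -3) = Rational(75, 2)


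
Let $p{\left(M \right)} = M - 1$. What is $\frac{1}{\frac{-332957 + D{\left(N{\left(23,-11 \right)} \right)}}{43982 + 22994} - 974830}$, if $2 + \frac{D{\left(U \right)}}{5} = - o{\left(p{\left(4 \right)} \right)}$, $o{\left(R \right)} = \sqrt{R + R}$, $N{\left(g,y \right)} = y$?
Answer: $- \frac{4372899679019872}{4262855533696520420059} + \frac{334880 \sqrt{6}}{4262855533696520420059} \approx -1.0258 \cdot 10^{-6}$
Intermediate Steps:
$p{\left(M \right)} = -1 + M$
$o{\left(R \right)} = \sqrt{2} \sqrt{R}$ ($o{\left(R \right)} = \sqrt{2 R} = \sqrt{2} \sqrt{R}$)
$D{\left(U \right)} = -10 - 5 \sqrt{6}$ ($D{\left(U \right)} = -10 + 5 \left(- \sqrt{2} \sqrt{-1 + 4}\right) = -10 + 5 \left(- \sqrt{2} \sqrt{3}\right) = -10 + 5 \left(- \sqrt{6}\right) = -10 - 5 \sqrt{6}$)
$\frac{1}{\frac{-332957 + D{\left(N{\left(23,-11 \right)} \right)}}{43982 + 22994} - 974830} = \frac{1}{\frac{-332957 - \left(10 + 5 \sqrt{6}\right)}{43982 + 22994} - 974830} = \frac{1}{\frac{-332967 - 5 \sqrt{6}}{66976} - 974830} = \frac{1}{\left(-332967 - 5 \sqrt{6}\right) \frac{1}{66976} - 974830} = \frac{1}{\left(- \frac{332967}{66976} - \frac{5 \sqrt{6}}{66976}\right) - 974830} = \frac{1}{- \frac{65290547047}{66976} - \frac{5 \sqrt{6}}{66976}}$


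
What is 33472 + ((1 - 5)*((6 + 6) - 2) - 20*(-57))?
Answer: 34572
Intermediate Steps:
33472 + ((1 - 5)*((6 + 6) - 2) - 20*(-57)) = 33472 + (-4*(12 - 2) + 1140) = 33472 + (-4*10 + 1140) = 33472 + (-40 + 1140) = 33472 + 1100 = 34572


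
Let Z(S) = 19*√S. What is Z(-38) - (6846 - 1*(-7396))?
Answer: -14242 + 19*I*√38 ≈ -14242.0 + 117.12*I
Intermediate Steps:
Z(-38) - (6846 - 1*(-7396)) = 19*√(-38) - (6846 - 1*(-7396)) = 19*(I*√38) - (6846 + 7396) = 19*I*√38 - 1*14242 = 19*I*√38 - 14242 = -14242 + 19*I*√38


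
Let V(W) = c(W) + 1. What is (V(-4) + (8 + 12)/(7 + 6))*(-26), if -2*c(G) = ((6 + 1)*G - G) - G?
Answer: -326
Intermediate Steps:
c(G) = -5*G/2 (c(G) = -(((6 + 1)*G - G) - G)/2 = -((7*G - G) - G)/2 = -(6*G - G)/2 = -5*G/2)
V(W) = 1 - 5*W/2 (V(W) = -5*W/2 + 1 = 1 - 5*W/2)
(V(-4) + (8 + 12)/(7 + 6))*(-26) = ((1 - 5/2*(-4)) + (8 + 12)/(7 + 6))*(-26) = ((1 + 10) + 20/13)*(-26) = (11 + 20*(1/13))*(-26) = (11 + 20/13)*(-26) = (163/13)*(-26) = -326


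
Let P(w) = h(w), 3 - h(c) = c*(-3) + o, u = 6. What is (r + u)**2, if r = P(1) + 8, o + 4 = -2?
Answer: 676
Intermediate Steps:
o = -6 (o = -4 - 2 = -6)
h(c) = 9 + 3*c (h(c) = 3 - (c*(-3) - 6) = 3 - (-3*c - 6) = 3 - (-6 - 3*c) = 3 + (6 + 3*c) = 9 + 3*c)
P(w) = 9 + 3*w
r = 20 (r = (9 + 3*1) + 8 = (9 + 3) + 8 = 12 + 8 = 20)
(r + u)**2 = (20 + 6)**2 = 26**2 = 676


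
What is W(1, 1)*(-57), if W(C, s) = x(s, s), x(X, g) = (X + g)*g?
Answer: -114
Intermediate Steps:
x(X, g) = g*(X + g)
W(C, s) = 2*s² (W(C, s) = s*(s + s) = s*(2*s) = 2*s²)
W(1, 1)*(-57) = (2*1²)*(-57) = (2*1)*(-57) = 2*(-57) = -114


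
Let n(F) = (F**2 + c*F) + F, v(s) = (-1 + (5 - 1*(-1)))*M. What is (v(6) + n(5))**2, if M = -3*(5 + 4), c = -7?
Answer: 19600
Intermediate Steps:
M = -27 (M = -3*9 = -27)
v(s) = -135 (v(s) = (-1 + (5 - 1*(-1)))*(-27) = (-1 + (5 + 1))*(-27) = (-1 + 6)*(-27) = 5*(-27) = -135)
n(F) = F**2 - 6*F (n(F) = (F**2 - 7*F) + F = F**2 - 6*F)
(v(6) + n(5))**2 = (-135 + 5*(-6 + 5))**2 = (-135 + 5*(-1))**2 = (-135 - 5)**2 = (-140)**2 = 19600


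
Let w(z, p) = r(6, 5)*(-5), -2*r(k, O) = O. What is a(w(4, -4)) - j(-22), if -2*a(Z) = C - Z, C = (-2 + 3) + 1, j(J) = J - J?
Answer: 21/4 ≈ 5.2500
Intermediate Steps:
r(k, O) = -O/2
j(J) = 0
w(z, p) = 25/2 (w(z, p) = -1/2*5*(-5) = -5/2*(-5) = 25/2)
C = 2 (C = 1 + 1 = 2)
a(Z) = -1 + Z/2 (a(Z) = -(2 - Z)/2 = -1 + Z/2)
a(w(4, -4)) - j(-22) = (-1 + (1/2)*(25/2)) - 1*0 = (-1 + 25/4) + 0 = 21/4 + 0 = 21/4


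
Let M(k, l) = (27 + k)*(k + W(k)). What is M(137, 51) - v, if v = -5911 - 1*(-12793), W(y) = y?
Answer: 38054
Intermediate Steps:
v = 6882 (v = -5911 + 12793 = 6882)
M(k, l) = 2*k*(27 + k) (M(k, l) = (27 + k)*(k + k) = (27 + k)*(2*k) = 2*k*(27 + k))
M(137, 51) - v = 2*137*(27 + 137) - 1*6882 = 2*137*164 - 6882 = 44936 - 6882 = 38054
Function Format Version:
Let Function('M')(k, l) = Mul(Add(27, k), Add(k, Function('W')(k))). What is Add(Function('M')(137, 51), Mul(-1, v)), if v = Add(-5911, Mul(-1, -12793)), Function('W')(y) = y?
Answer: 38054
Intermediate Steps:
v = 6882 (v = Add(-5911, 12793) = 6882)
Function('M')(k, l) = Mul(2, k, Add(27, k)) (Function('M')(k, l) = Mul(Add(27, k), Add(k, k)) = Mul(Add(27, k), Mul(2, k)) = Mul(2, k, Add(27, k)))
Add(Function('M')(137, 51), Mul(-1, v)) = Add(Mul(2, 137, Add(27, 137)), Mul(-1, 6882)) = Add(Mul(2, 137, 164), -6882) = Add(44936, -6882) = 38054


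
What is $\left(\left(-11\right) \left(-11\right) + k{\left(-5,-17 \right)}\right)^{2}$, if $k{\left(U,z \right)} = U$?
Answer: $13456$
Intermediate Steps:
$\left(\left(-11\right) \left(-11\right) + k{\left(-5,-17 \right)}\right)^{2} = \left(\left(-11\right) \left(-11\right) - 5\right)^{2} = \left(121 - 5\right)^{2} = 116^{2} = 13456$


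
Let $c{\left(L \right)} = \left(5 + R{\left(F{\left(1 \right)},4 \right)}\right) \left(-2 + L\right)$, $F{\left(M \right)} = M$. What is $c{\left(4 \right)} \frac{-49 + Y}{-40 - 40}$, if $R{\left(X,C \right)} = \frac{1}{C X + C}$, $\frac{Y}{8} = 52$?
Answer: $- \frac{15047}{320} \approx -47.022$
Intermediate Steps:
$Y = 416$ ($Y = 8 \cdot 52 = 416$)
$R{\left(X,C \right)} = \frac{1}{C + C X}$
$c{\left(L \right)} = - \frac{41}{4} + \frac{41 L}{8}$ ($c{\left(L \right)} = \left(5 + \frac{1}{4 \left(1 + 1\right)}\right) \left(-2 + L\right) = \left(5 + \frac{1}{4 \cdot 2}\right) \left(-2 + L\right) = \left(5 + \frac{1}{4} \cdot \frac{1}{2}\right) \left(-2 + L\right) = \left(5 + \frac{1}{8}\right) \left(-2 + L\right) = \frac{41 \left(-2 + L\right)}{8} = - \frac{41}{4} + \frac{41 L}{8}$)
$c{\left(4 \right)} \frac{-49 + Y}{-40 - 40} = \left(- \frac{41}{4} + \frac{41}{8} \cdot 4\right) \frac{-49 + 416}{-40 - 40} = \left(- \frac{41}{4} + \frac{41}{2}\right) \frac{367}{-80} = \frac{41 \cdot 367 \left(- \frac{1}{80}\right)}{4} = \frac{41}{4} \left(- \frac{367}{80}\right) = - \frac{15047}{320}$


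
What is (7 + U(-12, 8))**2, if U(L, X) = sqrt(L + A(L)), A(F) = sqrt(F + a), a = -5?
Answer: (7 + sqrt(-12 + I*sqrt(17)))**2 ≈ 45.215 + 53.311*I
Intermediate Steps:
A(F) = sqrt(-5 + F) (A(F) = sqrt(F - 5) = sqrt(-5 + F))
U(L, X) = sqrt(L + sqrt(-5 + L))
(7 + U(-12, 8))**2 = (7 + sqrt(-12 + sqrt(-5 - 12)))**2 = (7 + sqrt(-12 + sqrt(-17)))**2 = (7 + sqrt(-12 + I*sqrt(17)))**2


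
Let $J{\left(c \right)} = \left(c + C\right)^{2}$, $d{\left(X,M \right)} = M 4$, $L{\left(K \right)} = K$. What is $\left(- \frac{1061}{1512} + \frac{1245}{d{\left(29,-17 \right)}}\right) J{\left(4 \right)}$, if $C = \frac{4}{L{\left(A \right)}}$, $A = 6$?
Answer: $- \frac{3420529}{8262} \approx -414.01$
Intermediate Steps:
$d{\left(X,M \right)} = 4 M$
$C = \frac{2}{3}$ ($C = \frac{4}{6} = 4 \cdot \frac{1}{6} = \frac{2}{3} \approx 0.66667$)
$J{\left(c \right)} = \left(\frac{2}{3} + c\right)^{2}$ ($J{\left(c \right)} = \left(c + \frac{2}{3}\right)^{2} = \left(\frac{2}{3} + c\right)^{2}$)
$\left(- \frac{1061}{1512} + \frac{1245}{d{\left(29,-17 \right)}}\right) J{\left(4 \right)} = \left(- \frac{1061}{1512} + \frac{1245}{4 \left(-17\right)}\right) \frac{\left(2 + 3 \cdot 4\right)^{2}}{9} = \left(\left(-1061\right) \frac{1}{1512} + \frac{1245}{-68}\right) \frac{\left(2 + 12\right)^{2}}{9} = \left(- \frac{1061}{1512} + 1245 \left(- \frac{1}{68}\right)\right) \frac{14^{2}}{9} = \left(- \frac{1061}{1512} - \frac{1245}{68}\right) \frac{1}{9} \cdot 196 = \left(- \frac{488647}{25704}\right) \frac{196}{9} = - \frac{3420529}{8262}$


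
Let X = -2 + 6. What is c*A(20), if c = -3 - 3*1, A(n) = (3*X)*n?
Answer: -1440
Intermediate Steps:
X = 4
A(n) = 12*n (A(n) = (3*4)*n = 12*n)
c = -6 (c = -3 - 3 = -6)
c*A(20) = -72*20 = -6*240 = -1440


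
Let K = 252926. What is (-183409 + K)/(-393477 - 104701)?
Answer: -69517/498178 ≈ -0.13954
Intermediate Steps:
(-183409 + K)/(-393477 - 104701) = (-183409 + 252926)/(-393477 - 104701) = 69517/(-498178) = 69517*(-1/498178) = -69517/498178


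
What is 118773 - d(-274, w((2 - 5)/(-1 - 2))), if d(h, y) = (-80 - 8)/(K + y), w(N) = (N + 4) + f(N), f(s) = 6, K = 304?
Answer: 37413583/315 ≈ 1.1877e+5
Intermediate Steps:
w(N) = 10 + N (w(N) = (N + 4) + 6 = (4 + N) + 6 = 10 + N)
d(h, y) = -88/(304 + y) (d(h, y) = (-80 - 8)/(304 + y) = -88/(304 + y))
118773 - d(-274, w((2 - 5)/(-1 - 2))) = 118773 - (-88)/(304 + (10 + (2 - 5)/(-1 - 2))) = 118773 - (-88)/(304 + (10 - 3/(-3))) = 118773 - (-88)/(304 + (10 - 3*(-⅓))) = 118773 - (-88)/(304 + (10 + 1)) = 118773 - (-88)/(304 + 11) = 118773 - (-88)/315 = 118773 - 1*(-88/315) = 118773 + 88/315 = 37413583/315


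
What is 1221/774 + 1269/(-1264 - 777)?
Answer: 503285/526578 ≈ 0.95577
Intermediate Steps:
1221/774 + 1269/(-1264 - 777) = 1221*(1/774) + 1269/(-2041) = 407/258 + 1269*(-1/2041) = 407/258 - 1269/2041 = 503285/526578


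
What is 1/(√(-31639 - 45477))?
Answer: -I*√19279/38558 ≈ -0.003601*I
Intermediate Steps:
1/(√(-31639 - 45477)) = 1/(√(-77116)) = 1/(2*I*√19279) = -I*√19279/38558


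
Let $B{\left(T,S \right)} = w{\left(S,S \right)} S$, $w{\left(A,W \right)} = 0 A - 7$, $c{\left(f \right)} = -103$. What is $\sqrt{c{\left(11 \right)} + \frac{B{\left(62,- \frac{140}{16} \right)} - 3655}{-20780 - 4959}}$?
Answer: $\frac{3 i \sqrt{30286489303}}{51478} \approx 10.142 i$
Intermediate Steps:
$w{\left(A,W \right)} = -7$ ($w{\left(A,W \right)} = 0 - 7 = -7$)
$B{\left(T,S \right)} = - 7 S$
$\sqrt{c{\left(11 \right)} + \frac{B{\left(62,- \frac{140}{16} \right)} - 3655}{-20780 - 4959}} = \sqrt{-103 + \frac{- 7 \left(- \frac{140}{16}\right) - 3655}{-20780 - 4959}} = \sqrt{-103 + \frac{- 7 \left(\left(-140\right) \frac{1}{16}\right) - 3655}{-25739}} = \sqrt{-103 + \left(\left(-7\right) \left(- \frac{35}{4}\right) - 3655\right) \left(- \frac{1}{25739}\right)} = \sqrt{-103 + \left(\frac{245}{4} - 3655\right) \left(- \frac{1}{25739}\right)} = \sqrt{-103 - - \frac{14375}{102956}} = \sqrt{-103 + \frac{14375}{102956}} = \sqrt{- \frac{10590093}{102956}} = \frac{3 i \sqrt{30286489303}}{51478}$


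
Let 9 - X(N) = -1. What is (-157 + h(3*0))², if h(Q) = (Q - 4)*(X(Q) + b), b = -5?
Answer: 31329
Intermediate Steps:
X(N) = 10 (X(N) = 9 - 1*(-1) = 9 + 1 = 10)
h(Q) = -20 + 5*Q (h(Q) = (Q - 4)*(10 - 5) = (-4 + Q)*5 = -20 + 5*Q)
(-157 + h(3*0))² = (-157 + (-20 + 5*(3*0)))² = (-157 + (-20 + 5*0))² = (-157 + (-20 + 0))² = (-157 - 20)² = (-177)² = 31329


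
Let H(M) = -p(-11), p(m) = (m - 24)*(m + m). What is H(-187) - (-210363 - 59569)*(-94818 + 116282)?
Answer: 5793819678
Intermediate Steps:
p(m) = 2*m*(-24 + m) (p(m) = (-24 + m)*(2*m) = 2*m*(-24 + m))
H(M) = -770 (H(M) = -2*(-11)*(-24 - 11) = -2*(-11)*(-35) = -1*770 = -770)
H(-187) - (-210363 - 59569)*(-94818 + 116282) = -770 - (-210363 - 59569)*(-94818 + 116282) = -770 - (-269932)*21464 = -770 - 1*(-5793820448) = -770 + 5793820448 = 5793819678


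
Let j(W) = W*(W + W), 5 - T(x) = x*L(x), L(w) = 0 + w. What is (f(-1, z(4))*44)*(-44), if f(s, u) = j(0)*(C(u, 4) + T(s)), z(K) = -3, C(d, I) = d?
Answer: 0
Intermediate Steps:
L(w) = w
T(x) = 5 - x² (T(x) = 5 - x*x = 5 - x²)
j(W) = 2*W² (j(W) = W*(2*W) = 2*W²)
f(s, u) = 0 (f(s, u) = (2*0²)*(u + (5 - s²)) = (2*0)*(5 + u - s²) = 0*(5 + u - s²) = 0)
(f(-1, z(4))*44)*(-44) = (0*44)*(-44) = 0*(-44) = 0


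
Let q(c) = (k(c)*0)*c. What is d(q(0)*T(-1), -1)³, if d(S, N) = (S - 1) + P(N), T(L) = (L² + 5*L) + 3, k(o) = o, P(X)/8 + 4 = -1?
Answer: -68921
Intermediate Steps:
P(X) = -40 (P(X) = -32 + 8*(-1) = -32 - 8 = -40)
q(c) = 0 (q(c) = (c*0)*c = 0*c = 0)
T(L) = 3 + L² + 5*L
d(S, N) = -41 + S (d(S, N) = (S - 1) - 40 = (-1 + S) - 40 = -41 + S)
d(q(0)*T(-1), -1)³ = (-41 + 0*(3 + (-1)² + 5*(-1)))³ = (-41 + 0*(3 + 1 - 5))³ = (-41 + 0*(-1))³ = (-41 + 0)³ = (-41)³ = -68921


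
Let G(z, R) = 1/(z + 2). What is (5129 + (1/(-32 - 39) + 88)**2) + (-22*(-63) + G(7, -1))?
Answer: 646809157/45369 ≈ 14257.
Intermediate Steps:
G(z, R) = 1/(2 + z)
(5129 + (1/(-32 - 39) + 88)**2) + (-22*(-63) + G(7, -1)) = (5129 + (1/(-32 - 39) + 88)**2) + (-22*(-63) + 1/(2 + 7)) = (5129 + (1/(-71) + 88)**2) + (1386 + 1/9) = (5129 + (-1/71 + 88)**2) + (1386 + 1/9) = (5129 + (6247/71)**2) + 12475/9 = (5129 + 39025009/5041) + 12475/9 = 64880298/5041 + 12475/9 = 646809157/45369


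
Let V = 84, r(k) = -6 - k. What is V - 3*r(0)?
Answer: 102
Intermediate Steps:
V - 3*r(0) = 84 - 3*(-6 - 1*0) = 84 - 3*(-6 + 0) = 84 - 3*(-6) = 84 + 18 = 102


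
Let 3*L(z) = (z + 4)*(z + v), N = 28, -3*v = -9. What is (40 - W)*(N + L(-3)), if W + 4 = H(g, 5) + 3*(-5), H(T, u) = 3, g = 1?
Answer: 1568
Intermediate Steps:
v = 3 (v = -1/3*(-9) = 3)
L(z) = (3 + z)*(4 + z)/3 (L(z) = ((z + 4)*(z + 3))/3 = ((4 + z)*(3 + z))/3 = ((3 + z)*(4 + z))/3 = (3 + z)*(4 + z)/3)
W = -16 (W = -4 + (3 + 3*(-5)) = -4 + (3 - 15) = -4 - 12 = -16)
(40 - W)*(N + L(-3)) = (40 - 1*(-16))*(28 + (4 + (1/3)*(-3)**2 + (7/3)*(-3))) = (40 + 16)*(28 + (4 + (1/3)*9 - 7)) = 56*(28 + (4 + 3 - 7)) = 56*(28 + 0) = 56*28 = 1568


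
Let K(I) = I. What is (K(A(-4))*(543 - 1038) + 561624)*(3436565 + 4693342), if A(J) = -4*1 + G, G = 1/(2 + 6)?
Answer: 36652360534659/8 ≈ 4.5815e+12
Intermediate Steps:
G = 1/8 ≈ 0.12500
A(J) = -31/8 (A(J) = -4*1 + 1/8 = -4 + 1/8 = -31/8)
(K(A(-4))*(543 - 1038) + 561624)*(3436565 + 4693342) = (-31*(543 - 1038)/8 + 561624)*(3436565 + 4693342) = (-31/8*(-495) + 561624)*8129907 = (15345/8 + 561624)*8129907 = (4508337/8)*8129907 = 36652360534659/8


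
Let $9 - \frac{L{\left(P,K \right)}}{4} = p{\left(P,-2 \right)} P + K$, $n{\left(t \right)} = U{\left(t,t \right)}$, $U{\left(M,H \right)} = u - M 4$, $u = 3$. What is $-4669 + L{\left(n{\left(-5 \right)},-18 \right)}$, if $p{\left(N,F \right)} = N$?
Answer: $-6677$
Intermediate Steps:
$U{\left(M,H \right)} = 3 - 4 M$ ($U{\left(M,H \right)} = 3 - M 4 = 3 - 4 M$)
$n{\left(t \right)} = 3 - 4 t$
$L{\left(P,K \right)} = 36 - 4 K - 4 P^{2}$ ($L{\left(P,K \right)} = 36 - 4 \left(P P + K\right) = 36 - 4 \left(P^{2} + K\right) = 36 - 4 \left(K + P^{2}\right) = 36 - \left(4 K + 4 P^{2}\right) = 36 - 4 K - 4 P^{2}$)
$-4669 + L{\left(n{\left(-5 \right)},-18 \right)} = -4669 - \left(-108 + 4 \left(3 - -20\right)^{2}\right) = -4669 + \left(36 + 72 - 4 \left(3 + 20\right)^{2}\right) = -4669 + \left(36 + 72 - 4 \cdot 23^{2}\right) = -4669 + \left(36 + 72 - 2116\right) = -4669 - 2008 = -6677$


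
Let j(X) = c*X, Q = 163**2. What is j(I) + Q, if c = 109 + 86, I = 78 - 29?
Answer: 36124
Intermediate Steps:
Q = 26569
I = 49
c = 195
j(X) = 195*X
j(I) + Q = 195*49 + 26569 = 9555 + 26569 = 36124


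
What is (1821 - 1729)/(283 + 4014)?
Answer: 92/4297 ≈ 0.021410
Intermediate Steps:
(1821 - 1729)/(283 + 4014) = 92/4297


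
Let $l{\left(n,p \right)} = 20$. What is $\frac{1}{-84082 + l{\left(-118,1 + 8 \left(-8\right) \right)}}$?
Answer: $- \frac{1}{84062} \approx -1.1896 \cdot 10^{-5}$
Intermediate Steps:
$\frac{1}{-84082 + l{\left(-118,1 + 8 \left(-8\right) \right)}} = \frac{1}{-84082 + 20} = \frac{1}{-84062} = - \frac{1}{84062}$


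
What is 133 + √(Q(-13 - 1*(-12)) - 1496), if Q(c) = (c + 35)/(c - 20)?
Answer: 133 + 5*I*√26418/21 ≈ 133.0 + 38.699*I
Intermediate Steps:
Q(c) = (35 + c)/(-20 + c)
133 + √(Q(-13 - 1*(-12)) - 1496) = 133 + √((35 + (-13 - 1*(-12)))/(-20 + (-13 - 1*(-12))) - 1496) = 133 + √((35 + (-13 + 12))/(-20 + (-13 + 12)) - 1496) = 133 + √((35 - 1)/(-20 - 1) - 1496) = 133 + √(34/(-21) - 1496) = 133 + √(-1/21*34 - 1496) = 133 + √(-34/21 - 1496) = 133 + √(-31450/21) = 133 + 5*I*√26418/21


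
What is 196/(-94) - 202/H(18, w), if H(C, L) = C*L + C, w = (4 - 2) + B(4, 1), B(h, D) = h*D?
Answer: -10921/2961 ≈ -3.6883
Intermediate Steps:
B(h, D) = D*h
w = 6 (w = (4 - 2) + 1*4 = 2 + 4 = 6)
H(C, L) = C + C*L
196/(-94) - 202/H(18, w) = 196/(-94) - 202*1/(18*(1 + 6)) = 196*(-1/94) - 202/(18*7) = -98/47 - 202/126 = -98/47 - 202*1/126 = -98/47 - 101/63 = -10921/2961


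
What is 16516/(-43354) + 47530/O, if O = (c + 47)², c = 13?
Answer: 100057901/7803720 ≈ 12.822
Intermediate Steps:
O = 3600 (O = (13 + 47)² = 60² = 3600)
16516/(-43354) + 47530/O = 16516/(-43354) + 47530/3600 = 16516*(-1/43354) + 47530*(1/3600) = -8258/21677 + 4753/360 = 100057901/7803720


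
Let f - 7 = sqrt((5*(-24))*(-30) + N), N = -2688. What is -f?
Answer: -7 - 4*sqrt(57) ≈ -37.199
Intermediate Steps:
f = 7 + 4*sqrt(57) (f = 7 + sqrt((5*(-24))*(-30) - 2688) = 7 + sqrt(-120*(-30) - 2688) = 7 + sqrt(3600 - 2688) = 7 + sqrt(912) = 7 + 4*sqrt(57) ≈ 37.199)
-f = -(7 + 4*sqrt(57)) = -7 - 4*sqrt(57)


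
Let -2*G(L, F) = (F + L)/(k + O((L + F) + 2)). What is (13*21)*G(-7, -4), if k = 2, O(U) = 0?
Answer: 3003/4 ≈ 750.75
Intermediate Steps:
G(L, F) = -F/4 - L/4 (G(L, F) = -(F + L)/(2*(2 + 0)) = -(F + L)/(2*2) = -(F/2 + L/2)/2 = -F/4 - L/4)
(13*21)*G(-7, -4) = (13*21)*(-¼*(-4) - ¼*(-7)) = 273*(1 + 7/4) = 273*(11/4) = 3003/4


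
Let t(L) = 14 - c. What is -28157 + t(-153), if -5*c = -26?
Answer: -140741/5 ≈ -28148.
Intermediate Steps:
c = 26/5 (c = -⅕*(-26) = 26/5 ≈ 5.2000)
t(L) = 44/5 (t(L) = 14 - 1*26/5 = 14 - 26/5 = 44/5)
-28157 + t(-153) = -28157 + 44/5 = -140741/5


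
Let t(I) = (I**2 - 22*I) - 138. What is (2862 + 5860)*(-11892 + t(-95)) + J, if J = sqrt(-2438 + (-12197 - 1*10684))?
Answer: -7980630 + I*sqrt(25319) ≈ -7.9806e+6 + 159.12*I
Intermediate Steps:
t(I) = -138 + I**2 - 22*I
J = I*sqrt(25319) (J = sqrt(-2438 + (-12197 - 10684)) = sqrt(-2438 - 22881) = sqrt(-25319) = I*sqrt(25319) ≈ 159.12*I)
(2862 + 5860)*(-11892 + t(-95)) + J = (2862 + 5860)*(-11892 + (-138 + (-95)**2 - 22*(-95))) + I*sqrt(25319) = 8722*(-11892 + (-138 + 9025 + 2090)) + I*sqrt(25319) = 8722*(-11892 + 10977) + I*sqrt(25319) = 8722*(-915) + I*sqrt(25319) = -7980630 + I*sqrt(25319)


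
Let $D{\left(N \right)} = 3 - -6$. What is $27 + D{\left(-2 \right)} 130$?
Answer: $1197$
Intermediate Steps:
$D{\left(N \right)} = 9$ ($D{\left(N \right)} = 3 + 6 = 9$)
$27 + D{\left(-2 \right)} 130 = 27 + 9 \cdot 130 = 27 + 1170 = 1197$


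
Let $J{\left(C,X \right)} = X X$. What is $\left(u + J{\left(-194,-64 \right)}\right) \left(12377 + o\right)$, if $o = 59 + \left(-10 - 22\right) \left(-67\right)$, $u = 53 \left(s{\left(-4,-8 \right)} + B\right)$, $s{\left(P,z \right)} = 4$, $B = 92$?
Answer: $133902720$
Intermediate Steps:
$J{\left(C,X \right)} = X^{2}$
$u = 5088$ ($u = 53 \left(4 + 92\right) = 53 \cdot 96 = 5088$)
$o = 2203$ ($o = 59 - -2144 = 59 + 2144 = 2203$)
$\left(u + J{\left(-194,-64 \right)}\right) \left(12377 + o\right) = \left(5088 + \left(-64\right)^{2}\right) \left(12377 + 2203\right) = \left(5088 + 4096\right) 14580 = 9184 \cdot 14580 = 133902720$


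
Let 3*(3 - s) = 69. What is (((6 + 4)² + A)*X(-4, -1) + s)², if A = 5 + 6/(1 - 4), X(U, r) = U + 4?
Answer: 400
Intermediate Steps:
s = -20 (s = 3 - ⅓*69 = 3 - 23 = -20)
X(U, r) = 4 + U
A = 3 (A = 5 + 6/(-3) = 5 + 6*(-⅓) = 5 - 2 = 3)
(((6 + 4)² + A)*X(-4, -1) + s)² = (((6 + 4)² + 3)*(4 - 4) - 20)² = ((10² + 3)*0 - 20)² = ((100 + 3)*0 - 20)² = (103*0 - 20)² = (0 - 20)² = (-20)² = 400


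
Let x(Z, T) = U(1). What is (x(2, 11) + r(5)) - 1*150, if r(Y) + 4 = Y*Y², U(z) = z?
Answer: -28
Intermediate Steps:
x(Z, T) = 1
r(Y) = -4 + Y³ (r(Y) = -4 + Y*Y² = -4 + Y³)
(x(2, 11) + r(5)) - 1*150 = (1 + (-4 + 5³)) - 1*150 = (1 + (-4 + 125)) - 150 = (1 + 121) - 150 = 122 - 150 = -28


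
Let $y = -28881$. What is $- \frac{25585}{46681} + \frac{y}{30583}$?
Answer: $- \frac{2130660016}{1427645023} \approx -1.4924$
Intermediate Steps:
$- \frac{25585}{46681} + \frac{y}{30583} = - \frac{25585}{46681} - \frac{28881}{30583} = - \frac{2130660016}{1427645023}$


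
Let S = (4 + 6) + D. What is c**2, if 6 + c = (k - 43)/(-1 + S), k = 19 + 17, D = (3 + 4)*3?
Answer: 34969/900 ≈ 38.854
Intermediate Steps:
D = 21 (D = 7*3 = 21)
k = 36
S = 31 (S = (4 + 6) + 21 = 10 + 21 = 31)
c = -187/30 (c = -6 + (36 - 43)/(-1 + 31) = -6 - 7/30 = -187/30 ≈ -6.2333)
c**2 = (-187/30)**2 = 34969/900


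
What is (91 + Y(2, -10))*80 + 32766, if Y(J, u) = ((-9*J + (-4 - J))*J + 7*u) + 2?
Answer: 30766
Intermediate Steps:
Y(J, u) = 2 + 7*u + J*(-4 - 10*J) (Y(J, u) = ((-4 - 10*J)*J + 7*u) + 2 = (J*(-4 - 10*J) + 7*u) + 2 = (7*u + J*(-4 - 10*J)) + 2 = 2 + 7*u + J*(-4 - 10*J))
(91 + Y(2, -10))*80 + 32766 = (91 + (2 - 10*2² - 4*2 + 7*(-10)))*80 + 32766 = (91 + (2 - 10*4 - 8 - 70))*80 + 32766 = (91 + (2 - 40 - 8 - 70))*80 + 32766 = (91 - 116)*80 + 32766 = -25*80 + 32766 = -2000 + 32766 = 30766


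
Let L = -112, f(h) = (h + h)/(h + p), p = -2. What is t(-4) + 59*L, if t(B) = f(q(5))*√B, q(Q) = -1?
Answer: -6608 + 4*I/3 ≈ -6608.0 + 1.3333*I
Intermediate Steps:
f(h) = 2*h/(-2 + h) (f(h) = (h + h)/(h - 2) = (2*h)/(-2 + h) = 2*h/(-2 + h))
t(B) = 2*√B/3 (t(B) = (2*(-1)/(-2 - 1))*√B = (2*(-1)/(-3))*√B = (2*(-1)*(-⅓))*√B = 2*√B/3)
t(-4) + 59*L = 2*√(-4)/3 + 59*(-112) = 2*(2*I)/3 - 6608 = 4*I/3 - 6608 = -6608 + 4*I/3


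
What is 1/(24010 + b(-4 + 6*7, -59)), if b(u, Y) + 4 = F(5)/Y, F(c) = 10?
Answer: 59/1416344 ≈ 4.1657e-5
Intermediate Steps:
b(u, Y) = -4 + 10/Y
1/(24010 + b(-4 + 6*7, -59)) = 1/(24010 + (-4 + 10/(-59))) = 1/(24010 + (-4 + 10*(-1/59))) = 1/(24010 + (-4 - 10/59)) = 1/(24010 - 246/59) = 1/(1416344/59) = 59/1416344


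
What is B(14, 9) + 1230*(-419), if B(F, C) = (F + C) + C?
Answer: -515338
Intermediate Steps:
B(F, C) = F + 2*C (B(F, C) = (C + F) + C = F + 2*C)
B(14, 9) + 1230*(-419) = (14 + 2*9) + 1230*(-419) = (14 + 18) - 515370 = 32 - 515370 = -515338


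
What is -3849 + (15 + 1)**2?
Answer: -3593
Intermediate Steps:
-3849 + (15 + 1)**2 = -3849 + 16**2 = -3849 + 256 = -3593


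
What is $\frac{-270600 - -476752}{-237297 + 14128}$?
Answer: $- \frac{206152}{223169} \approx -0.92375$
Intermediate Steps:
$\frac{-270600 - -476752}{-237297 + 14128} = \frac{-270600 + 476752}{-223169} = 206152 \left(- \frac{1}{223169}\right) = - \frac{206152}{223169}$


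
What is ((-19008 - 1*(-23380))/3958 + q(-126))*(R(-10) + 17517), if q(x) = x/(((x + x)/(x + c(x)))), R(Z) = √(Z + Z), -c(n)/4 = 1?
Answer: -2215007133/1979 - 252898*I*√5/1979 ≈ -1.1193e+6 - 285.75*I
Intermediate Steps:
c(n) = -4 (c(n) = -4*1 = -4)
R(Z) = √2*√Z (R(Z) = √(2*Z) = √2*√Z)
q(x) = -2 + x/2 (q(x) = x/(((x + x)/(x - 4))) = x/(((2*x)/(-4 + x))) = x/((2*x/(-4 + x))) = x*((-4 + x)/(2*x)) = -2 + x/2)
((-19008 - 1*(-23380))/3958 + q(-126))*(R(-10) + 17517) = ((-19008 - 1*(-23380))/3958 + (-2 + (½)*(-126)))*(√2*√(-10) + 17517) = ((-19008 + 23380)*(1/3958) + (-2 - 63))*(√2*(I*√10) + 17517) = (4372*(1/3958) - 65)*(2*I*√5 + 17517) = (2186/1979 - 65)*(17517 + 2*I*√5) = -126449*(17517 + 2*I*√5)/1979 = -2215007133/1979 - 252898*I*√5/1979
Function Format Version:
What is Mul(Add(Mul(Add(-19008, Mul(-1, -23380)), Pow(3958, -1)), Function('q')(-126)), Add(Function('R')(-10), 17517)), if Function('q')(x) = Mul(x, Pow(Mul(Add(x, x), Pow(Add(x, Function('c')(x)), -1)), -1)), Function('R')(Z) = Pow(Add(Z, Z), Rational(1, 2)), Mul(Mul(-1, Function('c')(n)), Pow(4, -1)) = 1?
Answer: Add(Rational(-2215007133, 1979), Mul(Rational(-252898, 1979), I, Pow(5, Rational(1, 2)))) ≈ Add(-1.1193e+6, Mul(-285.75, I))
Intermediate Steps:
Function('c')(n) = -4 (Function('c')(n) = Mul(-4, 1) = -4)
Function('R')(Z) = Mul(Pow(2, Rational(1, 2)), Pow(Z, Rational(1, 2))) (Function('R')(Z) = Pow(Mul(2, Z), Rational(1, 2)) = Mul(Pow(2, Rational(1, 2)), Pow(Z, Rational(1, 2))))
Function('q')(x) = Add(-2, Mul(Rational(1, 2), x)) (Function('q')(x) = Mul(x, Pow(Mul(Add(x, x), Pow(Add(x, -4), -1)), -1)) = Mul(x, Pow(Mul(Mul(2, x), Pow(Add(-4, x), -1)), -1)) = Mul(x, Pow(Mul(2, x, Pow(Add(-4, x), -1)), -1)) = Mul(x, Mul(Rational(1, 2), Pow(x, -1), Add(-4, x))) = Add(-2, Mul(Rational(1, 2), x)))
Mul(Add(Mul(Add(-19008, Mul(-1, -23380)), Pow(3958, -1)), Function('q')(-126)), Add(Function('R')(-10), 17517)) = Mul(Add(Mul(Add(-19008, Mul(-1, -23380)), Pow(3958, -1)), Add(-2, Mul(Rational(1, 2), -126))), Add(Mul(Pow(2, Rational(1, 2)), Pow(-10, Rational(1, 2))), 17517)) = Mul(Add(Mul(Add(-19008, 23380), Rational(1, 3958)), Add(-2, -63)), Add(Mul(Pow(2, Rational(1, 2)), Mul(I, Pow(10, Rational(1, 2)))), 17517)) = Mul(Add(Mul(4372, Rational(1, 3958)), -65), Add(Mul(2, I, Pow(5, Rational(1, 2))), 17517)) = Mul(Add(Rational(2186, 1979), -65), Add(17517, Mul(2, I, Pow(5, Rational(1, 2))))) = Mul(Rational(-126449, 1979), Add(17517, Mul(2, I, Pow(5, Rational(1, 2))))) = Add(Rational(-2215007133, 1979), Mul(Rational(-252898, 1979), I, Pow(5, Rational(1, 2))))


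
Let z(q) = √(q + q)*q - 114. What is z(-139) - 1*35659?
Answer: -35773 - 139*I*√278 ≈ -35773.0 - 2317.6*I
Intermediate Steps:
z(q) = -114 + √2*q^(3/2) (z(q) = √(2*q)*q - 114 = (√2*√q)*q - 114 = √2*q^(3/2) - 114 = -114 + √2*q^(3/2))
z(-139) - 1*35659 = (-114 + √2*(-139)^(3/2)) - 1*35659 = (-114 + √2*(-139*I*√139)) - 35659 = (-114 - 139*I*√278) - 35659 = -35773 - 139*I*√278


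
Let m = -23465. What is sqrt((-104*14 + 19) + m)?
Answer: I*sqrt(24902) ≈ 157.8*I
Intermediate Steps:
sqrt((-104*14 + 19) + m) = sqrt((-104*14 + 19) - 23465) = sqrt((-1456 + 19) - 23465) = sqrt(-1437 - 23465) = sqrt(-24902) = I*sqrt(24902)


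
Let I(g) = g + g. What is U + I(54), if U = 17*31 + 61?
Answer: 696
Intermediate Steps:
I(g) = 2*g
U = 588 (U = 527 + 61 = 588)
U + I(54) = 588 + 2*54 = 588 + 108 = 696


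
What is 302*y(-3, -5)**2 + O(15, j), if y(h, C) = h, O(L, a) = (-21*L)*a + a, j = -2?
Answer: 3346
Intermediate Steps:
O(L, a) = a - 21*L*a (O(L, a) = -21*L*a + a = a - 21*L*a)
302*y(-3, -5)**2 + O(15, j) = 302*(-3)**2 - 2*(1 - 21*15) = 302*9 - 2*(1 - 315) = 2718 - 2*(-314) = 2718 + 628 = 3346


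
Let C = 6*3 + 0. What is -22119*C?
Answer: -398142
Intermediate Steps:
C = 18 (C = 18 + 0 = 18)
-22119*C = -22119*18 = -398142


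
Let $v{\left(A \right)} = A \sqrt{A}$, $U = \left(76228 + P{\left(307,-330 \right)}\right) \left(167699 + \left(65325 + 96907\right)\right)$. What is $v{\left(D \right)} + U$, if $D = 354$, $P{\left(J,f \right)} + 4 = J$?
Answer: $25249949361 + 354 \sqrt{354} \approx 2.525 \cdot 10^{10}$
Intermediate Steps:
$P{\left(J,f \right)} = -4 + J$
$U = 25249949361$ ($U = \left(76228 + \left(-4 + 307\right)\right) \left(167699 + \left(65325 + 96907\right)\right) = \left(76228 + 303\right) \left(167699 + 162232\right) = 76531 \cdot 329931 = 25249949361$)
$v{\left(A \right)} = A^{\frac{3}{2}}$
$v{\left(D \right)} + U = 354^{\frac{3}{2}} + 25249949361 = 354 \sqrt{354} + 25249949361 = 25249949361 + 354 \sqrt{354}$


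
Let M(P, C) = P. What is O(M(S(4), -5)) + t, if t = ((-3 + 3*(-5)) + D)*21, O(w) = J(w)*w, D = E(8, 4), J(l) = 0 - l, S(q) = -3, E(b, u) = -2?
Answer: -429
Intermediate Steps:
J(l) = -l
D = -2
O(w) = -w² (O(w) = (-w)*w = -w²)
t = -420 (t = ((-3 + 3*(-5)) - 2)*21 = ((-3 - 15) - 2)*21 = (-18 - 2)*21 = -20*21 = -420)
O(M(S(4), -5)) + t = -1*(-3)² - 420 = -1*9 - 420 = -9 - 420 = -429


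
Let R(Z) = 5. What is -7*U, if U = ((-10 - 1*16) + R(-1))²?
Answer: -3087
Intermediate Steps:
U = 441 (U = ((-10 - 1*16) + 5)² = ((-10 - 16) + 5)² = (-26 + 5)² = (-21)² = 441)
-7*U = -7*441 = -3087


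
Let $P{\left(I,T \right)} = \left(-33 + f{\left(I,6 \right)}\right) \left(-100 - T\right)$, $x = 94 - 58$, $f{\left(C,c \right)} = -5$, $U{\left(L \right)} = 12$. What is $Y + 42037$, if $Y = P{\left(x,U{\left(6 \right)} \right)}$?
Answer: $46293$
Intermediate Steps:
$x = 36$
$P{\left(I,T \right)} = 3800 + 38 T$ ($P{\left(I,T \right)} = \left(-33 - 5\right) \left(-100 - T\right) = - 38 \left(-100 - T\right) = 3800 + 38 T$)
$Y = 4256$ ($Y = 3800 + 38 \cdot 12 = 3800 + 456 = 4256$)
$Y + 42037 = 4256 + 42037 = 46293$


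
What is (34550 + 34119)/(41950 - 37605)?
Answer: 68669/4345 ≈ 15.804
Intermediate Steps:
(34550 + 34119)/(41950 - 37605) = 68669/4345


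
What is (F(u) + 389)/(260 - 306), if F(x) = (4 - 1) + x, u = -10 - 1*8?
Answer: -187/23 ≈ -8.1304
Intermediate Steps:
u = -18 (u = -10 - 8 = -18)
F(x) = 3 + x
(F(u) + 389)/(260 - 306) = ((3 - 18) + 389)/(260 - 306) = (-15 + 389)/(-46) = 374*(-1/46) = -187/23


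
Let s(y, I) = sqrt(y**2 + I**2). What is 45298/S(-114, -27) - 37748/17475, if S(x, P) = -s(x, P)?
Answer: -37748/17475 - 45298*sqrt(61)/915 ≈ -388.81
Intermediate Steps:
s(y, I) = sqrt(I**2 + y**2)
S(x, P) = -sqrt(P**2 + x**2)
45298/S(-114, -27) - 37748/17475 = 45298/((-sqrt((-27)**2 + (-114)**2))) - 37748/17475 = 45298/((-sqrt(729 + 12996))) - 37748*1/17475 = 45298/((-sqrt(13725))) - 37748/17475 = 45298/((-15*sqrt(61))) - 37748/17475 = 45298*(-sqrt(61)/915) - 37748/17475 = -45298*sqrt(61)/915 - 37748/17475 = -37748/17475 - 45298*sqrt(61)/915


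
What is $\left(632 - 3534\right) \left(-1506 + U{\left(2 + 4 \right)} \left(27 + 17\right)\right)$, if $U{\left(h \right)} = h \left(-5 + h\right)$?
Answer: $3604284$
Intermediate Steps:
$\left(632 - 3534\right) \left(-1506 + U{\left(2 + 4 \right)} \left(27 + 17\right)\right) = \left(632 - 3534\right) \left(-1506 + \left(2 + 4\right) \left(-5 + \left(2 + 4\right)\right) \left(27 + 17\right)\right) = - 2902 \left(-1506 + 6 \left(-5 + 6\right) 44\right) = - 2902 \left(-1506 + 6 \cdot 1 \cdot 44\right) = - 2902 \left(-1506 + 6 \cdot 44\right) = - 2902 \left(-1506 + 264\right) = \left(-2902\right) \left(-1242\right) = 3604284$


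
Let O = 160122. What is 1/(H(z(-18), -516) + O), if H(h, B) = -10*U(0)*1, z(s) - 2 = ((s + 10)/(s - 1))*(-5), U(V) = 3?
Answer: 1/160092 ≈ 6.2464e-6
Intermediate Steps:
z(s) = 2 - 5*(10 + s)/(-1 + s) (z(s) = 2 + ((s + 10)/(s - 1))*(-5) = 2 + ((10 + s)/(-1 + s))*(-5) = 2 - 5*(10 + s)/(-1 + s))
H(h, B) = -30 (H(h, B) = -10*3*1 = -30*1 = -30)
1/(H(z(-18), -516) + O) = 1/(-30 + 160122) = 1/160092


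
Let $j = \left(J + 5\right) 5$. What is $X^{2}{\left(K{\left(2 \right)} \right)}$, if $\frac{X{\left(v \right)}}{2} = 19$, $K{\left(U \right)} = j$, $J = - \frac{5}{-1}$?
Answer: $1444$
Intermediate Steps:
$J = 5$ ($J = \left(-5\right) \left(-1\right) = 5$)
$j = 50$ ($j = \left(5 + 5\right) 5 = 10 \cdot 5 = 50$)
$K{\left(U \right)} = 50$
$X{\left(v \right)} = 38$ ($X{\left(v \right)} = 2 \cdot 19 = 38$)
$X^{2}{\left(K{\left(2 \right)} \right)} = 38^{2} = 1444$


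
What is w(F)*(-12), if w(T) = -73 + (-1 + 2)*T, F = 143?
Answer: -840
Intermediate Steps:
w(T) = -73 + T (w(T) = -73 + 1*T = -73 + T)
w(F)*(-12) = (-73 + 143)*(-12) = 70*(-12) = -840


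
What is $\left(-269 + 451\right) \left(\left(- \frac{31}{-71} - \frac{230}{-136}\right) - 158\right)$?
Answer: $- \frac{68482141}{2414} \approx -28369.0$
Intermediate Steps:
$\left(-269 + 451\right) \left(\left(- \frac{31}{-71} - \frac{230}{-136}\right) - 158\right) = 182 \left(\left(\left(-31\right) \left(- \frac{1}{71}\right) - - \frac{115}{68}\right) - 158\right) = 182 \left(\left(\frac{31}{71} + \frac{115}{68}\right) - 158\right) = 182 \left(\frac{10273}{4828} - 158\right) = 182 \left(- \frac{752551}{4828}\right) = - \frac{68482141}{2414}$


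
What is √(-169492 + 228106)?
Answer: √58614 ≈ 242.10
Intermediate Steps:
√(-169492 + 228106) = √58614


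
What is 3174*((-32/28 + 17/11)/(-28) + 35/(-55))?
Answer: -2226561/1078 ≈ -2065.5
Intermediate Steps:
3174*((-32/28 + 17/11)/(-28) + 35/(-55)) = 3174*((-32*1/28 + 17*(1/11))*(-1/28) + 35*(-1/55)) = 3174*((-8/7 + 17/11)*(-1/28) - 7/11) = 3174*((31/77)*(-1/28) - 7/11) = 3174*(-31/2156 - 7/11) = 3174*(-1403/2156) = -2226561/1078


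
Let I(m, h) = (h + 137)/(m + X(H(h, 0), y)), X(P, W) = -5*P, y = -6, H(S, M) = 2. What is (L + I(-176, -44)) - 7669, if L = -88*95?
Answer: -32059/2 ≈ -16030.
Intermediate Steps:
L = -8360
I(m, h) = (137 + h)/(-10 + m) (I(m, h) = (h + 137)/(m - 5*2) = (137 + h)/(m - 10) = (137 + h)/(-10 + m))
(L + I(-176, -44)) - 7669 = (-8360 + (137 - 44)/(-10 - 176)) - 7669 = (-8360 + 93/(-186)) - 7669 = (-8360 - 1/186*93) - 7669 = (-8360 - 1/2) - 7669 = -16721/2 - 7669 = -32059/2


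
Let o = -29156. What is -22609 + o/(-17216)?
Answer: -97301847/4304 ≈ -22607.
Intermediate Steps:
-22609 + o/(-17216) = -22609 - 29156/(-17216) = -22609 - 29156*(-1/17216) = -22609 + 7289/4304 = -97301847/4304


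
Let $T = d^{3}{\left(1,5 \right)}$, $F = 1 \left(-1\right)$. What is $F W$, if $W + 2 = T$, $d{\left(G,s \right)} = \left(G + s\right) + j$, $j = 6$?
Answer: $-1726$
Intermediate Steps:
$d{\left(G,s \right)} = 6 + G + s$ ($d{\left(G,s \right)} = \left(G + s\right) + 6 = 6 + G + s$)
$F = -1$
$T = 1728$ ($T = \left(6 + 1 + 5\right)^{3} = 12^{3} = 1728$)
$W = 1726$ ($W = -2 + 1728 = 1726$)
$F W = \left(-1\right) 1726 = -1726$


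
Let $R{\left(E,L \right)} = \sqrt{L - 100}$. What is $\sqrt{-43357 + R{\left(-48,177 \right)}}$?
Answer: $\sqrt{-43357 + \sqrt{77}} \approx 208.2 i$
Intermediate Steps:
$R{\left(E,L \right)} = \sqrt{-100 + L}$
$\sqrt{-43357 + R{\left(-48,177 \right)}} = \sqrt{-43357 + \sqrt{-100 + 177}} = \sqrt{-43357 + \sqrt{77}}$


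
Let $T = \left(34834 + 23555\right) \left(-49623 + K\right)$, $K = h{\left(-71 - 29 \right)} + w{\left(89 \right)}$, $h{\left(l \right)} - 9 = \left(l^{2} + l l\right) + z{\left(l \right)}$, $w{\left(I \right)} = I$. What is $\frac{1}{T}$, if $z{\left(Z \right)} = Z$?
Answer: $- \frac{1}{1729774125} \approx -5.7811 \cdot 10^{-10}$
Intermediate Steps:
$h{\left(l \right)} = 9 + l + 2 l^{2}$ ($h{\left(l \right)} = 9 + \left(\left(l^{2} + l l\right) + l\right) = 9 + \left(\left(l^{2} + l^{2}\right) + l\right) = 9 + \left(2 l^{2} + l\right) = 9 + \left(l + 2 l^{2}\right) = 9 + l + 2 l^{2}$)
$K = 19998$ ($K = \left(9 - 100 + 2 \left(-71 - 29\right)^{2}\right) + 89 = \left(9 - 100 + 2 \left(-100\right)^{2}\right) + 89 = \left(9 - 100 + 2 \cdot 10000\right) + 89 = \left(9 - 100 + 20000\right) + 89 = 19909 + 89 = 19998$)
$T = -1729774125$ ($T = \left(34834 + 23555\right) \left(-49623 + 19998\right) = 58389 \left(-29625\right) = -1729774125$)
$\frac{1}{T} = \frac{1}{-1729774125} = - \frac{1}{1729774125}$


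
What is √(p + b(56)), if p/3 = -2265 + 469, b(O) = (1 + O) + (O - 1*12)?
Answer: I*√5287 ≈ 72.712*I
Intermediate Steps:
b(O) = -11 + 2*O (b(O) = (1 + O) + (O - 12) = (1 + O) + (-12 + O) = -11 + 2*O)
p = -5388 (p = 3*(-2265 + 469) = 3*(-1796) = -5388)
√(p + b(56)) = √(-5388 + (-11 + 2*56)) = √(-5388 + (-11 + 112)) = √(-5388 + 101) = √(-5287) = I*√5287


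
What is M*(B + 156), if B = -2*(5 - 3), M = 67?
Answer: 10184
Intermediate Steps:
B = -4 (B = -2*2 = -4)
M*(B + 156) = 67*(-4 + 156) = 67*152 = 10184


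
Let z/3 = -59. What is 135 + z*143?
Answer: -25176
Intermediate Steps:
z = -177 (z = 3*(-59) = -177)
135 + z*143 = 135 - 177*143 = 135 - 25311 = -25176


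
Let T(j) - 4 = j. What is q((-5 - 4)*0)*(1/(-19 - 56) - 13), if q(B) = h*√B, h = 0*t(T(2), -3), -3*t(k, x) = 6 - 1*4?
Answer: 0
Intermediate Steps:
T(j) = 4 + j
t(k, x) = -⅔ (t(k, x) = -(6 - 1*4)/3 = -(6 - 4)/3 = -⅓*2 = -⅔)
h = 0 (h = 0*(-⅔) = 0)
q(B) = 0 (q(B) = 0*√B = 0)
q((-5 - 4)*0)*(1/(-19 - 56) - 13) = 0*(1/(-19 - 56) - 13) = 0*(1/(-75) - 13) = 0*(-1/75 - 13) = 0*(-976/75) = 0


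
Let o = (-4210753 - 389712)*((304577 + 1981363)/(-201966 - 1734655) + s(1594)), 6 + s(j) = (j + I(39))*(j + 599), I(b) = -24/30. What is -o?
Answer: 31128228423633902124/1936621 ≈ 1.6073e+13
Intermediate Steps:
I(b) = -⅘ (I(b) = -24*1/30 = -⅘)
s(j) = -6 + (599 + j)*(-⅘ + j) (s(j) = -6 + (j - ⅘)*(j + 599) = -6 + (-⅘ + j)*(599 + j) = -6 + (599 + j)*(-⅘ + j))
o = -31128228423633902124/1936621 (o = (-4210753 - 389712)*((304577 + 1981363)/(-201966 - 1734655) + (-2426/5 + 1594² + (2991/5)*1594)) = -4600465*(2285940/(-1936621) + (-2426/5 + 2540836 + 4767654/5)) = -4600465*(2285940*(-1/1936621) + 17469408/5) = -4600465*(-2285940/1936621 + 17469408/5) = -4600465*33831610960668/9683105 = -31128228423633902124/1936621 ≈ -1.6073e+13)
-o = -1*(-31128228423633902124/1936621) = 31128228423633902124/1936621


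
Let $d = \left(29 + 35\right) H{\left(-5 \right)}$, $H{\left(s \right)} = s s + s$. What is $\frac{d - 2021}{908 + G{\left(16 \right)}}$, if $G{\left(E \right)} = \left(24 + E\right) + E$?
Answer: $- \frac{741}{964} \approx -0.76867$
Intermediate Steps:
$H{\left(s \right)} = s + s^{2}$ ($H{\left(s \right)} = s^{2} + s = s + s^{2}$)
$d = 1280$ ($d = \left(29 + 35\right) \left(- 5 \left(1 - 5\right)\right) = 64 \left(\left(-5\right) \left(-4\right)\right) = 64 \cdot 20 = 1280$)
$G{\left(E \right)} = 24 + 2 E$
$\frac{d - 2021}{908 + G{\left(16 \right)}} = \frac{1280 - 2021}{908 + \left(24 + 2 \cdot 16\right)} = - \frac{741}{908 + \left(24 + 32\right)} = - \frac{741}{908 + 56} = - \frac{741}{964}$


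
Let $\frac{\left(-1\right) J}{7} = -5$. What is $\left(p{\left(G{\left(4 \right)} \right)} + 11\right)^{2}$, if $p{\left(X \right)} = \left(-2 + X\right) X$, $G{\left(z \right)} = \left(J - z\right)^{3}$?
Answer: $787557048373692100$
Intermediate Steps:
$J = 35$ ($J = \left(-7\right) \left(-5\right) = 35$)
$G{\left(z \right)} = \left(35 - z\right)^{3}$
$p{\left(X \right)} = X \left(-2 + X\right)$
$\left(p{\left(G{\left(4 \right)} \right)} + 11\right)^{2} = \left(- \left(-35 + 4\right)^{3} \left(-2 - \left(-35 + 4\right)^{3}\right) + 11\right)^{2} = \left(- \left(-31\right)^{3} \left(-2 - \left(-31\right)^{3}\right) + 11\right)^{2} = \left(\left(-1\right) \left(-29791\right) \left(-2 - -29791\right) + 11\right)^{2} = \left(29791 \left(-2 + 29791\right) + 11\right)^{2} = \left(29791 \cdot 29789 + 11\right)^{2} = \left(887444099 + 11\right)^{2} = 887444110^{2} = 787557048373692100$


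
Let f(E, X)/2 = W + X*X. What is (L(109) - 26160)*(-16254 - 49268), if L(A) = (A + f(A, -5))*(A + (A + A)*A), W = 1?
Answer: -250102126062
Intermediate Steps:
f(E, X) = 2 + 2*X² (f(E, X) = 2*(1 + X*X) = 2*(1 + X²) = 2 + 2*X²)
L(A) = (52 + A)*(A + 2*A²) (L(A) = (A + (2 + 2*(-5)²))*(A + (A + A)*A) = (A + (2 + 2*25))*(A + (2*A)*A) = (A + (2 + 50))*(A + 2*A²) = (A + 52)*(A + 2*A²) = (52 + A)*(A + 2*A²))
(L(109) - 26160)*(-16254 - 49268) = (109*(52 + 2*109² + 105*109) - 26160)*(-16254 - 49268) = (109*(52 + 2*11881 + 11445) - 26160)*(-65522) = (109*(52 + 23762 + 11445) - 26160)*(-65522) = (109*35259 - 26160)*(-65522) = (3843231 - 26160)*(-65522) = 3817071*(-65522) = -250102126062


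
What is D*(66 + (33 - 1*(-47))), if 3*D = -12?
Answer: -584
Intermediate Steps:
D = -4 (D = (1/3)*(-12) = -4)
D*(66 + (33 - 1*(-47))) = -4*(66 + (33 - 1*(-47))) = -4*(66 + (33 + 47)) = -4*(66 + 80) = -4*146 = -584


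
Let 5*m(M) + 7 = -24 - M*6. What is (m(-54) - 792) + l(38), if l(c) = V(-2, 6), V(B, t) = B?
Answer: -3677/5 ≈ -735.40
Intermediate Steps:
m(M) = -31/5 - 6*M/5 (m(M) = -7/5 + (-24 - M*6)/5 = -7/5 + (-24 - 6*M)/5 = -7/5 + (-24/5 - 6*M/5) = -31/5 - 6*M/5)
l(c) = -2
(m(-54) - 792) + l(38) = ((-31/5 - 6/5*(-54)) - 792) - 2 = ((-31/5 + 324/5) - 792) - 2 = (293/5 - 792) - 2 = -3667/5 - 2 = -3677/5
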